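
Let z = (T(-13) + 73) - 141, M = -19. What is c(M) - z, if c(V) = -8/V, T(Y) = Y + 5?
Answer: 1452/19 ≈ 76.421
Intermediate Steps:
T(Y) = 5 + Y
z = -76 (z = ((5 - 13) + 73) - 141 = (-8 + 73) - 141 = 65 - 141 = -76)
c(M) - z = -8/(-19) - 1*(-76) = -8*(-1/19) + 76 = 8/19 + 76 = 1452/19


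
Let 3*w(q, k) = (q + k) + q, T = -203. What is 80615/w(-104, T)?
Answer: -80615/137 ≈ -588.43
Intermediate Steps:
w(q, k) = k/3 + 2*q/3 (w(q, k) = ((q + k) + q)/3 = ((k + q) + q)/3 = (k + 2*q)/3 = k/3 + 2*q/3)
80615/w(-104, T) = 80615/((⅓)*(-203) + (⅔)*(-104)) = 80615/(-203/3 - 208/3) = 80615/(-137) = 80615*(-1/137) = -80615/137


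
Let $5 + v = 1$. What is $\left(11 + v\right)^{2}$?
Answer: $49$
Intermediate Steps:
$v = -4$ ($v = -5 + 1 = -4$)
$\left(11 + v\right)^{2} = \left(11 - 4\right)^{2} = 7^{2} = 49$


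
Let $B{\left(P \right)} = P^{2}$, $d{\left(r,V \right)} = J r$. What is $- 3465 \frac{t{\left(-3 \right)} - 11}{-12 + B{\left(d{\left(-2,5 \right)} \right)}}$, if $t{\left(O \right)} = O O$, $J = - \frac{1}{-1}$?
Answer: $- \frac{3465}{4} \approx -866.25$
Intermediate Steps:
$J = 1$ ($J = \left(-1\right) \left(-1\right) = 1$)
$d{\left(r,V \right)} = r$ ($d{\left(r,V \right)} = 1 r = r$)
$t{\left(O \right)} = O^{2}$
$- 3465 \frac{t{\left(-3 \right)} - 11}{-12 + B{\left(d{\left(-2,5 \right)} \right)}} = - 3465 \frac{\left(-3\right)^{2} - 11}{-12 + \left(-2\right)^{2}} = - 3465 \frac{9 - 11}{-12 + 4} = - 3465 \left(- \frac{2}{-8}\right) = - 3465 \left(\left(-2\right) \left(- \frac{1}{8}\right)\right) = \left(-3465\right) \frac{1}{4} = - \frac{3465}{4}$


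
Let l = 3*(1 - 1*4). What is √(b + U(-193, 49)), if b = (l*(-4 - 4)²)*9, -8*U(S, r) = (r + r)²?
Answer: 113*I*√2/2 ≈ 79.903*I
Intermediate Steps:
l = -9 (l = 3*(1 - 4) = 3*(-3) = -9)
U(S, r) = -r²/2 (U(S, r) = -(r + r)²/8 = -4*r²/8 = -r²/2)
b = -5184 (b = -9*(-4 - 4)²*9 = -9*(-8)²*9 = -9*64*9 = -576*9 = -5184)
√(b + U(-193, 49)) = √(-5184 - ½*49²) = √(-5184 - ½*2401) = √(-5184 - 2401/2) = √(-12769/2) = 113*I*√2/2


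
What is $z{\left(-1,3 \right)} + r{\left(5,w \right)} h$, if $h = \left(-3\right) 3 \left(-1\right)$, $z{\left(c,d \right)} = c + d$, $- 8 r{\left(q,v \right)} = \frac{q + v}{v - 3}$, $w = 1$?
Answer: $\frac{43}{8} \approx 5.375$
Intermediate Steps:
$r{\left(q,v \right)} = - \frac{q + v}{8 \left(-3 + v\right)}$ ($r{\left(q,v \right)} = - \frac{\left(q + v\right) \frac{1}{v - 3}}{8} = - \frac{\left(q + v\right) \frac{1}{-3 + v}}{8} = - \frac{\frac{1}{-3 + v} \left(q + v\right)}{8} = - \frac{q + v}{8 \left(-3 + v\right)}$)
$h = 9$ ($h = \left(-9\right) \left(-1\right) = 9$)
$z{\left(-1,3 \right)} + r{\left(5,w \right)} h = \left(-1 + 3\right) + \frac{\left(-1\right) 5 - 1}{8 \left(-3 + 1\right)} 9 = 2 + \frac{-5 - 1}{8 \left(-2\right)} 9 = 2 + \frac{1}{8} \left(- \frac{1}{2}\right) \left(-6\right) 9 = 2 + \frac{3}{8} \cdot 9 = 2 + \frac{27}{8} = \frac{43}{8}$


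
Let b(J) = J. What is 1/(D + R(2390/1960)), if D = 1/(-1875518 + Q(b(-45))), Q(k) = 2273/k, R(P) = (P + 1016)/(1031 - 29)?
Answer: 16575599296536/16827357397985 ≈ 0.98504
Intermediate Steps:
R(P) = 508/501 + P/1002 (R(P) = (1016 + P)/1002 = (1016 + P)*(1/1002) = 508/501 + P/1002)
D = -45/84400583 (D = 1/(-1875518 + 2273/(-45)) = 1/(-1875518 + 2273*(-1/45)) = 1/(-1875518 - 2273/45) = 1/(-84400583/45) = -45/84400583 ≈ -5.3317e-7)
1/(D + R(2390/1960)) = 1/(-45/84400583 + (508/501 + (2390/1960)/1002)) = 1/(-45/84400583 + (508/501 + (2390*(1/1960))/1002)) = 1/(-45/84400583 + (508/501 + (1/1002)*(239/196))) = 1/(-45/84400583 + (508/501 + 239/196392)) = 1/(-45/84400583 + 199375/196392) = 1/(16827357397985/16575599296536) = 16575599296536/16827357397985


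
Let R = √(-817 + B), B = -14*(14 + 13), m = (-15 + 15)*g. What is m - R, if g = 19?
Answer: -I*√1195 ≈ -34.569*I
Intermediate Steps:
m = 0 (m = (-15 + 15)*19 = 0*19 = 0)
B = -378 (B = -14*27 = -378)
R = I*√1195 (R = √(-817 - 378) = √(-1195) = I*√1195 ≈ 34.569*I)
m - R = 0 - I*√1195 = -I*√1195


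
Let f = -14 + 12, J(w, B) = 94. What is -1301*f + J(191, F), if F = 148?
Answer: 2696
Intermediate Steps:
f = -2
-1301*f + J(191, F) = -1301*(-2) + 94 = 2602 + 94 = 2696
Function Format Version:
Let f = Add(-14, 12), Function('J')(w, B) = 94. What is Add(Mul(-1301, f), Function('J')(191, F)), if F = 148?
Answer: 2696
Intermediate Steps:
f = -2
Add(Mul(-1301, f), Function('J')(191, F)) = Add(Mul(-1301, -2), 94) = Add(2602, 94) = 2696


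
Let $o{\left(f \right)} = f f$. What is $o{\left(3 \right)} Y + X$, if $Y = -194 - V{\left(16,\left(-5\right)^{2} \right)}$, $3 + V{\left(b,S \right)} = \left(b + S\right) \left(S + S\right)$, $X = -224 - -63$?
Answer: $-20330$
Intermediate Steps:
$o{\left(f \right)} = f^{2}$
$X = -161$ ($X = -224 + 63 = -161$)
$V{\left(b,S \right)} = -3 + 2 S \left(S + b\right)$ ($V{\left(b,S \right)} = -3 + \left(b + S\right) \left(S + S\right) = -3 + \left(S + b\right) 2 S = -3 + 2 S \left(S + b\right)$)
$Y = -2241$ ($Y = -194 - \left(-3 + 2 \left(\left(-5\right)^{2}\right)^{2} + 2 \left(-5\right)^{2} \cdot 16\right) = -194 - \left(-3 + 2 \cdot 25^{2} + 2 \cdot 25 \cdot 16\right) = -194 - \left(-3 + 2 \cdot 625 + 800\right) = -194 - \left(-3 + 1250 + 800\right) = -194 - 2047 = -2241$)
$o{\left(3 \right)} Y + X = 3^{2} \left(-2241\right) - 161 = 9 \left(-2241\right) - 161 = -20169 - 161 = -20330$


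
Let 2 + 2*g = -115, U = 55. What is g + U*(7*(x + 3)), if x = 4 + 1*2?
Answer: 6813/2 ≈ 3406.5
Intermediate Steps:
x = 6 (x = 4 + 2 = 6)
g = -117/2 (g = -1 + (½)*(-115) = -1 - 115/2 = -117/2 ≈ -58.500)
g + U*(7*(x + 3)) = -117/2 + 55*(7*(6 + 3)) = -117/2 + 55*(7*9) = -117/2 + 55*63 = -117/2 + 3465 = 6813/2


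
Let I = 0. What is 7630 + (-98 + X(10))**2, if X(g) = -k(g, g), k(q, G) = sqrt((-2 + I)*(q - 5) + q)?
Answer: 17234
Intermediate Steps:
k(q, G) = sqrt(10 - q) (k(q, G) = sqrt((-2 + 0)*(q - 5) + q) = sqrt(-2*(-5 + q) + q) = sqrt((10 - 2*q) + q) = sqrt(10 - q))
X(g) = -sqrt(10 - g)
7630 + (-98 + X(10))**2 = 7630 + (-98 - sqrt(10 - 1*10))**2 = 7630 + (-98 - sqrt(10 - 10))**2 = 7630 + (-98 - sqrt(0))**2 = 7630 + (-98 - 1*0)**2 = 7630 + (-98 + 0)**2 = 7630 + (-98)**2 = 7630 + 9604 = 17234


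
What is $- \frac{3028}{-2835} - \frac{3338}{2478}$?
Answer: $- \frac{46663}{167265} \approx -0.27898$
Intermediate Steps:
$- \frac{3028}{-2835} - \frac{3338}{2478} = \left(-3028\right) \left(- \frac{1}{2835}\right) - \frac{1669}{1239} = \frac{3028}{2835} - \frac{1669}{1239} = - \frac{46663}{167265}$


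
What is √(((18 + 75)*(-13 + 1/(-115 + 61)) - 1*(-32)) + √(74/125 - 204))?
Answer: √(-1060850 + 36*I*√127130)/30 ≈ 0.2077 + 34.333*I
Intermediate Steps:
√(((18 + 75)*(-13 + 1/(-115 + 61)) - 1*(-32)) + √(74/125 - 204)) = √((93*(-13 + 1/(-54)) + 32) + √(74*(1/125) - 204)) = √((93*(-13 - 1/54) + 32) + √(74/125 - 204)) = √((93*(-703/54) + 32) + √(-25426/125)) = √((-21793/18 + 32) + I*√127130/25) = √(-21217/18 + I*√127130/25)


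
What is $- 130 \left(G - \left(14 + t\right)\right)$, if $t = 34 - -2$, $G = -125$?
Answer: $22750$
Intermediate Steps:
$t = 36$ ($t = 34 + 2 = 36$)
$- 130 \left(G - \left(14 + t\right)\right) = - 130 \left(-125 - 50\right) = \left(-130\right) \left(-175\right) = 22750$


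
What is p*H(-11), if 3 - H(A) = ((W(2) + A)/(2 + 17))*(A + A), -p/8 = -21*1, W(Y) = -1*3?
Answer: -42168/19 ≈ -2219.4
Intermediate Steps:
W(Y) = -3
p = 168 (p = -(-168) = -8*(-21) = 168)
H(A) = 3 - 2*A*(-3/19 + A/19) (H(A) = 3 - (-3 + A)/(2 + 17)*(A + A) = 3 - (-3 + A)/19*2*A = 3 - (-3 + A)*(1/19)*2*A = 3 - (-3/19 + A/19)*2*A = 3 - 2*A*(-3/19 + A/19))
p*H(-11) = 168*(3 - 2/19*(-11)² + (6/19)*(-11)) = 168*(3 - 2/19*121 - 66/19) = 168*(3 - 242/19 - 66/19) = 168*(-251/19) = -42168/19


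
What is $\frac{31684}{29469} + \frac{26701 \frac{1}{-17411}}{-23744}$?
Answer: $\frac{13099167396025}{12182684517696} \approx 1.0752$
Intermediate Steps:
$\frac{31684}{29469} + \frac{26701 \frac{1}{-17411}}{-23744} = 31684 \cdot \frac{1}{29469} + 26701 \left(- \frac{1}{17411}\right) \left(- \frac{1}{23744}\right) = \frac{31684}{29469} - - \frac{26701}{413406784} = \frac{31684}{29469} + \frac{26701}{413406784} = \frac{13099167396025}{12182684517696}$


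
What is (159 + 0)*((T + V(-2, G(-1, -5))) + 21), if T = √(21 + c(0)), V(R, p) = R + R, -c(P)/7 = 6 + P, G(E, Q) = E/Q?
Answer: 2703 + 159*I*√21 ≈ 2703.0 + 728.63*I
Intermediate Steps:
c(P) = -42 - 7*P (c(P) = -7*(6 + P) = -42 - 7*P)
V(R, p) = 2*R
T = I*√21 (T = √(21 + (-42 - 7*0)) = √(21 + (-42 + 0)) = √(21 - 42) = √(-21) = I*√21 ≈ 4.5826*I)
(159 + 0)*((T + V(-2, G(-1, -5))) + 21) = (159 + 0)*((I*√21 + 2*(-2)) + 21) = 159*((I*√21 - 4) + 21) = 159*((-4 + I*√21) + 21) = 159*(17 + I*√21) = 2703 + 159*I*√21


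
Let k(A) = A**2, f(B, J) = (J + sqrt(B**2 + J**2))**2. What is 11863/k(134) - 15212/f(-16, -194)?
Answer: -161167534291/9193472 - 368891*sqrt(9473)/2048 ≈ -35062.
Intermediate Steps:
11863/k(134) - 15212/f(-16, -194) = 11863/(134**2) - 15212/(-194 + sqrt((-16)**2 + (-194)**2))**2 = 11863/17956 - 15212/(-194 + sqrt(256 + 37636))**2 = 11863*(1/17956) - 15212/(-194 + sqrt(37892))**2 = 11863/17956 - 15212/(-194 + 2*sqrt(9473))**2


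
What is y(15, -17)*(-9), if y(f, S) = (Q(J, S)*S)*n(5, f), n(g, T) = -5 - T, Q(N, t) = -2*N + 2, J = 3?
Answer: 12240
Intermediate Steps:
Q(N, t) = 2 - 2*N
y(f, S) = -4*S*(-5 - f) (y(f, S) = ((2 - 2*3)*S)*(-5 - f) = ((2 - 6)*S)*(-5 - f) = (-4*S)*(-5 - f) = -4*S*(-5 - f))
y(15, -17)*(-9) = (4*(-17)*(5 + 15))*(-9) = (4*(-17)*20)*(-9) = -1360*(-9) = 12240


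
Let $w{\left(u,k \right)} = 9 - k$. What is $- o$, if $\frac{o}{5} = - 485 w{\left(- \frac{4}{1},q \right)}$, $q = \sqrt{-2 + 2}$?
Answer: $21825$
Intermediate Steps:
$q = 0$ ($q = \sqrt{0} = 0$)
$o = -21825$ ($o = 5 \left(- 485 \left(9 - 0\right)\right) = 5 \left(- 485 \left(9 + 0\right)\right) = 5 \left(\left(-485\right) 9\right) = 5 \left(-4365\right) = -21825$)
$- o = \left(-1\right) \left(-21825\right) = 21825$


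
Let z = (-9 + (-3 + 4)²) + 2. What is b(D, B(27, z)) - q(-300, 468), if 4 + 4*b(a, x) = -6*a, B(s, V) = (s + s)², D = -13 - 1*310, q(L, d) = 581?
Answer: -195/2 ≈ -97.500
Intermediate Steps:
D = -323 (D = -13 - 310 = -323)
z = -6 (z = (-9 + 1²) + 2 = (-9 + 1) + 2 = -8 + 2 = -6)
B(s, V) = 4*s² (B(s, V) = (2*s)² = 4*s²)
b(a, x) = -1 - 3*a/2 (b(a, x) = -1 + (-6*a)/4 = -1 - 3*a/2)
b(D, B(27, z)) - q(-300, 468) = (-1 - 3/2*(-323)) - 1*581 = (-1 + 969/2) - 581 = 967/2 - 581 = -195/2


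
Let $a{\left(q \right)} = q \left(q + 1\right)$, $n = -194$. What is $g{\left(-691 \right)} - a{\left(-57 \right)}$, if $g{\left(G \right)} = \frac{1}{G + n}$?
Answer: $- \frac{2824921}{885} \approx -3192.0$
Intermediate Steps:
$g{\left(G \right)} = \frac{1}{-194 + G}$ ($g{\left(G \right)} = \frac{1}{G - 194} = \frac{1}{-194 + G}$)
$a{\left(q \right)} = q \left(1 + q\right)$
$g{\left(-691 \right)} - a{\left(-57 \right)} = \frac{1}{-194 - 691} - - 57 \left(1 - 57\right) = \frac{1}{-885} - \left(-57\right) \left(-56\right) = - \frac{1}{885} - 3192 = - \frac{2824921}{885}$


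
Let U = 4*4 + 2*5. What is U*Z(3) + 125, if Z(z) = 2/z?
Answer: 427/3 ≈ 142.33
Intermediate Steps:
U = 26 (U = 16 + 10 = 26)
U*Z(3) + 125 = 26*(2/3) + 125 = 26*(2*(⅓)) + 125 = 26*(⅔) + 125 = 52/3 + 125 = 427/3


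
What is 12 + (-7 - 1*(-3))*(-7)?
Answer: 40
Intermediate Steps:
12 + (-7 - 1*(-3))*(-7) = 12 + (-7 + 3)*(-7) = 12 - 4*(-7) = 12 + 28 = 40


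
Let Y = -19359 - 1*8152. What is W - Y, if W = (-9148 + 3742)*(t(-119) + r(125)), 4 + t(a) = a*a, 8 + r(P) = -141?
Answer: -75699737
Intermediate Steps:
r(P) = -149 (r(P) = -8 - 141 = -149)
t(a) = -4 + a² (t(a) = -4 + a*a = -4 + a²)
W = -75727248 (W = (-9148 + 3742)*((-4 + (-119)²) - 149) = -5406*((-4 + 14161) - 149) = -5406*(14157 - 149) = -5406*14008 = -75727248)
Y = -27511 (Y = -19359 - 8152 = -27511)
W - Y = -75727248 - 1*(-27511) = -75727248 + 27511 = -75699737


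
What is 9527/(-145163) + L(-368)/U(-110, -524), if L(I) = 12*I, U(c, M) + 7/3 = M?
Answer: 1908076291/229212377 ≈ 8.3245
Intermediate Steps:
U(c, M) = -7/3 + M
9527/(-145163) + L(-368)/U(-110, -524) = 9527/(-145163) + (12*(-368))/(-7/3 - 524) = 9527*(-1/145163) - 4416/(-1579/3) = -9527/145163 - 4416*(-3/1579) = -9527/145163 + 13248/1579 = 1908076291/229212377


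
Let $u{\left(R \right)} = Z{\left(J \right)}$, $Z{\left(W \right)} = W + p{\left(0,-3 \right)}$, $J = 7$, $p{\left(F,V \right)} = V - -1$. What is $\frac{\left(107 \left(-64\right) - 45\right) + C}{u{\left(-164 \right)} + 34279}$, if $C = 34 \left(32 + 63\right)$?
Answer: $- \frac{1221}{11428} \approx -0.10684$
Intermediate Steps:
$p{\left(F,V \right)} = 1 + V$ ($p{\left(F,V \right)} = V + 1 = 1 + V$)
$Z{\left(W \right)} = -2 + W$ ($Z{\left(W \right)} = W + \left(1 - 3\right) = W - 2 = -2 + W$)
$C = 3230$ ($C = 34 \cdot 95 = 3230$)
$u{\left(R \right)} = 5$ ($u{\left(R \right)} = -2 + 7 = 5$)
$\frac{\left(107 \left(-64\right) - 45\right) + C}{u{\left(-164 \right)} + 34279} = \frac{\left(107 \left(-64\right) - 45\right) + 3230}{5 + 34279} = \frac{\left(-6848 - 45\right) + 3230}{34284} = \left(-6893 + 3230\right) \frac{1}{34284} = \left(-3663\right) \frac{1}{34284} = - \frac{1221}{11428}$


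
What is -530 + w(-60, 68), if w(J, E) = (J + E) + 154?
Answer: -368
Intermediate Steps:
w(J, E) = 154 + E + J (w(J, E) = (E + J) + 154 = 154 + E + J)
-530 + w(-60, 68) = -530 + (154 + 68 - 60) = -530 + 162 = -368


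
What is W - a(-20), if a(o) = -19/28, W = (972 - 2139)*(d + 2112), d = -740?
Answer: -44831453/28 ≈ -1.6011e+6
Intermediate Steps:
W = -1601124 (W = (972 - 2139)*(-740 + 2112) = -1167*1372 = -1601124)
a(o) = -19/28 (a(o) = -19*1/28 = -19/28)
W - a(-20) = -1601124 - 1*(-19/28) = -1601124 + 19/28 = -44831453/28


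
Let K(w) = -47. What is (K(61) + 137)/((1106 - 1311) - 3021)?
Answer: -45/1613 ≈ -0.027898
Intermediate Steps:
(K(61) + 137)/((1106 - 1311) - 3021) = (-47 + 137)/((1106 - 1311) - 3021) = 90/(-205 - 3021) = 90/(-3226) = 90*(-1/3226) = -45/1613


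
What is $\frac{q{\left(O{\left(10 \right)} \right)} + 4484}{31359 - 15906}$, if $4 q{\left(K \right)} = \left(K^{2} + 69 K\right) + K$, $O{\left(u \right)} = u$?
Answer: $\frac{4684}{15453} \approx 0.30311$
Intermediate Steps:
$q{\left(K \right)} = \frac{K^{2}}{4} + \frac{35 K}{2}$ ($q{\left(K \right)} = \frac{\left(K^{2} + 69 K\right) + K}{4} = \frac{K^{2} + 70 K}{4} = \frac{K^{2}}{4} + \frac{35 K}{2}$)
$\frac{q{\left(O{\left(10 \right)} \right)} + 4484}{31359 - 15906} = \frac{\frac{1}{4} \cdot 10 \left(70 + 10\right) + 4484}{31359 - 15906} = \frac{\frac{1}{4} \cdot 10 \cdot 80 + 4484}{31359 - 15906} = \frac{200 + 4484}{15453} = 4684 \cdot \frac{1}{15453} = \frac{4684}{15453}$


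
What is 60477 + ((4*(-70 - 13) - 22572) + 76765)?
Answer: 114338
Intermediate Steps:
60477 + ((4*(-70 - 13) - 22572) + 76765) = 60477 + ((4*(-83) - 22572) + 76765) = 60477 + ((-332 - 22572) + 76765) = 60477 + (-22904 + 76765) = 60477 + 53861 = 114338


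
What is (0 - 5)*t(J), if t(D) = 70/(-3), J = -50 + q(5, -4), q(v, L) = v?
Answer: 350/3 ≈ 116.67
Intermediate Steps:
J = -45 (J = -50 + 5 = -45)
t(D) = -70/3 (t(D) = 70*(-⅓) = -70/3)
(0 - 5)*t(J) = (0 - 5)*(-70/3) = -5*(-70/3) = 350/3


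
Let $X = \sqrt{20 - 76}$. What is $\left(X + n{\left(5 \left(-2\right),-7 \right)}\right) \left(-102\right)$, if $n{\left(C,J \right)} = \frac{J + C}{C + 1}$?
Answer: $- \frac{578}{3} - 204 i \sqrt{14} \approx -192.67 - 763.3 i$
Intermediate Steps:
$X = 2 i \sqrt{14}$ ($X = \sqrt{-56} = 2 i \sqrt{14} \approx 7.4833 i$)
$n{\left(C,J \right)} = \frac{C + J}{1 + C}$
$\left(X + n{\left(5 \left(-2\right),-7 \right)}\right) \left(-102\right) = \left(2 i \sqrt{14} + \frac{5 \left(-2\right) - 7}{1 + 5 \left(-2\right)}\right) \left(-102\right) = \left(2 i \sqrt{14} + \frac{-10 - 7}{1 - 10}\right) \left(-102\right) = \left(2 i \sqrt{14} + \frac{1}{-9} \left(-17\right)\right) \left(-102\right) = \left(2 i \sqrt{14} - - \frac{17}{9}\right) \left(-102\right) = \left(2 i \sqrt{14} + \frac{17}{9}\right) \left(-102\right) = \left(\frac{17}{9} + 2 i \sqrt{14}\right) \left(-102\right) = - \frac{578}{3} - 204 i \sqrt{14}$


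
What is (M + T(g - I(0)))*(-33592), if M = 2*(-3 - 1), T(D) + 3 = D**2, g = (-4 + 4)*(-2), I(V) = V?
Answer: 369512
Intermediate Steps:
g = 0 (g = 0*(-2) = 0)
T(D) = -3 + D**2
M = -8 (M = 2*(-4) = -8)
(M + T(g - I(0)))*(-33592) = (-8 + (-3 + (0 - 1*0)**2))*(-33592) = (-8 + (-3 + (0 + 0)**2))*(-33592) = (-8 + (-3 + 0**2))*(-33592) = (-8 + (-3 + 0))*(-33592) = (-8 - 3)*(-33592) = -11*(-33592) = 369512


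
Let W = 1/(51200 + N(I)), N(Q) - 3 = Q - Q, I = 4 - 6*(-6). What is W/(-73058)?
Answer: -1/3740788774 ≈ -2.6732e-10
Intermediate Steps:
I = 40 (I = 4 + 36 = 40)
N(Q) = 3 (N(Q) = 3 + (Q - Q) = 3 + 0 = 3)
W = 1/51203 (W = 1/(51200 + 3) = 1/51203 ≈ 1.9530e-5)
W/(-73058) = (1/51203)/(-73058) = (1/51203)*(-1/73058) = -1/3740788774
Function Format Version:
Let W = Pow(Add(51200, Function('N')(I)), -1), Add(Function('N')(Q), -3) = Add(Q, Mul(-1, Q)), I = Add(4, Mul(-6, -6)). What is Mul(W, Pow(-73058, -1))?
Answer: Rational(-1, 3740788774) ≈ -2.6732e-10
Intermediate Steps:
I = 40 (I = Add(4, 36) = 40)
Function('N')(Q) = 3 (Function('N')(Q) = Add(3, Add(Q, Mul(-1, Q))) = Add(3, 0) = 3)
W = Rational(1, 51203) (W = Pow(Add(51200, 3), -1) = Pow(51203, -1) = Rational(1, 51203) ≈ 1.9530e-5)
Mul(W, Pow(-73058, -1)) = Mul(Rational(1, 51203), Pow(-73058, -1)) = Mul(Rational(1, 51203), Rational(-1, 73058)) = Rational(-1, 3740788774)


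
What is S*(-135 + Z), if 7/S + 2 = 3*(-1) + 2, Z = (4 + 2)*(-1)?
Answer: 329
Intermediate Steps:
Z = -6 (Z = 6*(-1) = -6)
S = -7/3 (S = 7/(-2 + (3*(-1) + 2)) = 7/(-2 + (-3 + 2)) = 7/(-2 - 1) = 7/(-3) = 7*(-⅓) = -7/3 ≈ -2.3333)
S*(-135 + Z) = -7*(-135 - 6)/3 = -7/3*(-141) = 329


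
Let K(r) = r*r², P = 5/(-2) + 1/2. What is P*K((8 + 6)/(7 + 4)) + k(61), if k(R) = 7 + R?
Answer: 85020/1331 ≈ 63.877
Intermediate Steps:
P = -2 (P = 5*(-½) + 1*(½) = -5/2 + ½ = -2)
K(r) = r³
P*K((8 + 6)/(7 + 4)) + k(61) = -2*(8 + 6)³/(7 + 4)³ + (7 + 61) = -2*(14/11)³ + 68 = -2*2744/1331 + 68 = -5488/1331 + 68 = 85020/1331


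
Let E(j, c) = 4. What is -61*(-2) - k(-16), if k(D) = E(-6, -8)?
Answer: 118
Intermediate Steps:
k(D) = 4
-61*(-2) - k(-16) = -61*(-2) - 1*4 = 122 - 4 = 118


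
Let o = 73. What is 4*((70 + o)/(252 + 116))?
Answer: 143/92 ≈ 1.5543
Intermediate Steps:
4*((70 + o)/(252 + 116)) = 4*((70 + 73)/(252 + 116)) = 4*(143/368) = 143/92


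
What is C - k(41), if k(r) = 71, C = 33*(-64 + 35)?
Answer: -1028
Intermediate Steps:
C = -957 (C = 33*(-29) = -957)
C - k(41) = -957 - 1*71 = -957 - 71 = -1028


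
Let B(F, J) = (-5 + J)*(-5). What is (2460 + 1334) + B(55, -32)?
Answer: 3979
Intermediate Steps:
B(F, J) = 25 - 5*J
(2460 + 1334) + B(55, -32) = (2460 + 1334) + (25 - 5*(-32)) = 3794 + (25 + 160) = 3794 + 185 = 3979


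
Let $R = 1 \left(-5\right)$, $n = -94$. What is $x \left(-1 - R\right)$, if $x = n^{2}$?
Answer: $35344$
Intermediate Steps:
$R = -5$
$x = 8836$ ($x = \left(-94\right)^{2} = 8836$)
$x \left(-1 - R\right) = 8836 \left(-1 - -5\right) = 8836 \left(-1 + 5\right) = 8836 \cdot 4 = 35344$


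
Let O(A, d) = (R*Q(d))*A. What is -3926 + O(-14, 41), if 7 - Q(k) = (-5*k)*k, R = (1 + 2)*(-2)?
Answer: 702682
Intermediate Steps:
R = -6 (R = 3*(-2) = -6)
Q(k) = 7 + 5*k**2 (Q(k) = 7 - (-5*k)*k = 7 - (-5)*k**2 = 7 + 5*k**2)
O(A, d) = A*(-42 - 30*d**2) (O(A, d) = (-6*(7 + 5*d**2))*A = (-42 - 30*d**2)*A = A*(-42 - 30*d**2))
-3926 + O(-14, 41) = -3926 - 6*(-14)*(7 + 5*41**2) = -3926 - 6*(-14)*(7 + 5*1681) = -3926 - 6*(-14)*(7 + 8405) = -3926 - 6*(-14)*8412 = -3926 + 706608 = 702682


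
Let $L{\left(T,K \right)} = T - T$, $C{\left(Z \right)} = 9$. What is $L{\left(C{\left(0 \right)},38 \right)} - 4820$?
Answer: $-4820$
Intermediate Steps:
$L{\left(T,K \right)} = 0$
$L{\left(C{\left(0 \right)},38 \right)} - 4820 = 0 - 4820 = -4820$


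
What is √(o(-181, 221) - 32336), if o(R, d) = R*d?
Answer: I*√72337 ≈ 268.96*I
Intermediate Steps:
√(o(-181, 221) - 32336) = √(-181*221 - 32336) = √(-40001 - 32336) = √(-72337) = I*√72337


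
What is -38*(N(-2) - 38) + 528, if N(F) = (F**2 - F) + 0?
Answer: 1744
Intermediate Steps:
N(F) = F**2 - F
-38*(N(-2) - 38) + 528 = -38*(-2*(-1 - 2) - 38) + 528 = -38*(-2*(-3) - 38) + 528 = -38*(6 - 38) + 528 = -38*(-32) + 528 = 1216 + 528 = 1744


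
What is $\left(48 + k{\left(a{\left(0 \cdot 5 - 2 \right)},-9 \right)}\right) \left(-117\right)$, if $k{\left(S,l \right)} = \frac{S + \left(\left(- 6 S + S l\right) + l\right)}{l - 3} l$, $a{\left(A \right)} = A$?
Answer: $- \frac{29133}{4} \approx -7283.3$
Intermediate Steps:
$k{\left(S,l \right)} = \frac{l \left(l - 5 S + S l\right)}{-3 + l}$ ($k{\left(S,l \right)} = \frac{S + \left(l - 6 S + S l\right)}{-3 + l} l = \frac{l - 5 S + S l}{-3 + l} l = \frac{l \left(l - 5 S + S l\right)}{-3 + l}$)
$\left(48 + k{\left(a{\left(0 \cdot 5 - 2 \right)},-9 \right)}\right) \left(-117\right) = \left(48 - \frac{9 \left(-9 - 5 \left(0 \cdot 5 - 2\right) + \left(0 \cdot 5 - 2\right) \left(-9\right)\right)}{-3 - 9}\right) \left(-117\right) = \left(48 - \frac{9 \left(-9 - 5 \left(0 - 2\right) + \left(0 - 2\right) \left(-9\right)\right)}{-12}\right) \left(-117\right) = \left(48 - - \frac{3 \left(-9 - -10 - -18\right)}{4}\right) \left(-117\right) = \left(48 - - \frac{3 \left(-9 + 10 + 18\right)}{4}\right) \left(-117\right) = \left(48 - \left(- \frac{3}{4}\right) 19\right) \left(-117\right) = \left(48 + \frac{57}{4}\right) \left(-117\right) = \frac{249}{4} \left(-117\right) = - \frac{29133}{4}$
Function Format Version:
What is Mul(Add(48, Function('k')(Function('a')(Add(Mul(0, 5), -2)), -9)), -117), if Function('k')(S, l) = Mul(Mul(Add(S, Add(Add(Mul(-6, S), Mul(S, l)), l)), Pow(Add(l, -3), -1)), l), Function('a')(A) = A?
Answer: Rational(-29133, 4) ≈ -7283.3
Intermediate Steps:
Function('k')(S, l) = Mul(l, Pow(Add(-3, l), -1), Add(l, Mul(-5, S), Mul(S, l))) (Function('k')(S, l) = Mul(Mul(Add(S, Add(l, Mul(-6, S), Mul(S, l))), Pow(Add(-3, l), -1)), l) = Mul(Mul(Add(l, Mul(-5, S), Mul(S, l)), Pow(Add(-3, l), -1)), l) = Mul(Mul(Pow(Add(-3, l), -1), Add(l, Mul(-5, S), Mul(S, l))), l) = Mul(l, Pow(Add(-3, l), -1), Add(l, Mul(-5, S), Mul(S, l))))
Mul(Add(48, Function('k')(Function('a')(Add(Mul(0, 5), -2)), -9)), -117) = Mul(Add(48, Mul(-9, Pow(Add(-3, -9), -1), Add(-9, Mul(-5, Add(Mul(0, 5), -2)), Mul(Add(Mul(0, 5), -2), -9)))), -117) = Mul(Add(48, Mul(-9, Pow(-12, -1), Add(-9, Mul(-5, Add(0, -2)), Mul(Add(0, -2), -9)))), -117) = Mul(Add(48, Mul(-9, Rational(-1, 12), Add(-9, Mul(-5, -2), Mul(-2, -9)))), -117) = Mul(Add(48, Mul(-9, Rational(-1, 12), Add(-9, 10, 18))), -117) = Mul(Add(48, Mul(-9, Rational(-1, 12), 19)), -117) = Mul(Add(48, Rational(57, 4)), -117) = Mul(Rational(249, 4), -117) = Rational(-29133, 4)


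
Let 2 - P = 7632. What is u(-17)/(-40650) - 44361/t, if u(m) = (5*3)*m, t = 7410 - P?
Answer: -11996263/4075840 ≈ -2.9433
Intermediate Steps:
P = -7630 (P = 2 - 1*7632 = 2 - 7632 = -7630)
t = 15040 (t = 7410 - 1*(-7630) = 7410 + 7630 = 15040)
u(m) = 15*m
u(-17)/(-40650) - 44361/t = (15*(-17))/(-40650) - 44361/15040 = -255*(-1/40650) - 44361*1/15040 = 17/2710 - 44361/15040 = -11996263/4075840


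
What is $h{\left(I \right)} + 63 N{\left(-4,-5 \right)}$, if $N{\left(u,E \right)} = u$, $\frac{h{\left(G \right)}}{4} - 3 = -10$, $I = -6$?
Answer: $-280$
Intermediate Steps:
$h{\left(G \right)} = -28$ ($h{\left(G \right)} = 12 + 4 \left(-10\right) = 12 - 40 = -28$)
$h{\left(I \right)} + 63 N{\left(-4,-5 \right)} = -28 + 63 \left(-4\right) = -28 - 252 = -280$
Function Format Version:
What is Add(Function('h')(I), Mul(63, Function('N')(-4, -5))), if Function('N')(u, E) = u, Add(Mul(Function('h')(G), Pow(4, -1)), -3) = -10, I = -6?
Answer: -280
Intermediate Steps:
Function('h')(G) = -28 (Function('h')(G) = Add(12, Mul(4, -10)) = Add(12, -40) = -28)
Add(Function('h')(I), Mul(63, Function('N')(-4, -5))) = Add(-28, Mul(63, -4)) = Add(-28, -252) = -280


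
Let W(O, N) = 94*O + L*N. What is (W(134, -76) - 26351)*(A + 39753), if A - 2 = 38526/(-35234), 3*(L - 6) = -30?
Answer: -9420334837972/17617 ≈ -5.3473e+8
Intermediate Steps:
L = -4 (L = 6 + (⅓)*(-30) = 6 - 10 = -4)
A = 15971/17617 (A = 2 + 38526/(-35234) = 2 + 38526*(-1/35234) = 2 - 19263/17617 = 15971/17617 ≈ 0.90657)
W(O, N) = -4*N + 94*O (W(O, N) = 94*O - 4*N = -4*N + 94*O)
(W(134, -76) - 26351)*(A + 39753) = ((-4*(-76) + 94*134) - 26351)*(15971/17617 + 39753) = ((304 + 12596) - 26351)*(700344572/17617) = (12900 - 26351)*(700344572/17617) = -13451*700344572/17617 = -9420334837972/17617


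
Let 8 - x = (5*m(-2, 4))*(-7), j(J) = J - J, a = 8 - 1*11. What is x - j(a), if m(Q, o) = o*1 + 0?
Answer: 148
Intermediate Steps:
a = -3 (a = 8 - 11 = -3)
j(J) = 0
m(Q, o) = o (m(Q, o) = o + 0 = o)
x = 148 (x = 8 - 5*4*(-7) = 8 - 20*(-7) = 8 - 1*(-140) = 8 + 140 = 148)
x - j(a) = 148 - 1*0 = 148 + 0 = 148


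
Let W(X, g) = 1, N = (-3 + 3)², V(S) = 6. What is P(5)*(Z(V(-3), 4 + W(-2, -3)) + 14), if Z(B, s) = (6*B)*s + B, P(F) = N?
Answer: 0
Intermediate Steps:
N = 0 (N = 0² = 0)
P(F) = 0
Z(B, s) = B + 6*B*s (Z(B, s) = 6*B*s + B = B + 6*B*s)
P(5)*(Z(V(-3), 4 + W(-2, -3)) + 14) = 0*(6*(1 + 6*(4 + 1)) + 14) = 0*(6*(1 + 6*5) + 14) = 0*(6*(1 + 30) + 14) = 0*(6*31 + 14) = 0*(186 + 14) = 0*200 = 0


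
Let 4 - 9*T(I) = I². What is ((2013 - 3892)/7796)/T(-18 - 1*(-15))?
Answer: 16911/38980 ≈ 0.43384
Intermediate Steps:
T(I) = 4/9 - I²/9
((2013 - 3892)/7796)/T(-18 - 1*(-15)) = ((2013 - 3892)/7796)/(4/9 - (-18 - 1*(-15))²/9) = (-1879*1/7796)/(4/9 - (-18 + 15)²/9) = -1879/(7796*(4/9 - ⅑*(-3)²)) = -1879/(7796*(4/9 - ⅑*9)) = -1879/(7796*(4/9 - 1)) = -1879/(7796*(-5/9)) = -1879/7796*(-9/5) = 16911/38980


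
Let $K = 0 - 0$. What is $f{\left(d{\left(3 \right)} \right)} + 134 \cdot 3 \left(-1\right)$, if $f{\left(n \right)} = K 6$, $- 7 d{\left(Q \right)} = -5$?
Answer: $-402$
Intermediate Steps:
$d{\left(Q \right)} = \frac{5}{7}$ ($d{\left(Q \right)} = \left(- \frac{1}{7}\right) \left(-5\right) = \frac{5}{7}$)
$K = 0$ ($K = 0 + 0 = 0$)
$f{\left(n \right)} = 0$ ($f{\left(n \right)} = 0 \cdot 6 = 0$)
$f{\left(d{\left(3 \right)} \right)} + 134 \cdot 3 \left(-1\right) = 0 + 134 \cdot 3 \left(-1\right) = 0 + 134 \left(-3\right) = 0 - 402 = -402$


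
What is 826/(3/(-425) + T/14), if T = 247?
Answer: 4914700/104933 ≈ 46.837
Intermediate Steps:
826/(3/(-425) + T/14) = 826/(3/(-425) + 247/14) = 826/(3*(-1/425) + 247*(1/14)) = 826/(-3/425 + 247/14) = 826/(104933/5950) = 826*(5950/104933) = 4914700/104933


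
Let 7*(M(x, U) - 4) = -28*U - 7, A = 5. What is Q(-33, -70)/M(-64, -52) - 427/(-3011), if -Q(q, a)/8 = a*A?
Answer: 8520897/635321 ≈ 13.412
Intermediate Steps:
Q(q, a) = -40*a (Q(q, a) = -8*a*5 = -40*a)
M(x, U) = 3 - 4*U (M(x, U) = 4 + (-28*U - 7)/7 = 4 + (-7 - 28*U)/7 = 4 + (-1 - 4*U) = 3 - 4*U)
Q(-33, -70)/M(-64, -52) - 427/(-3011) = (-40*(-70))/(3 - 4*(-52)) - 427/(-3011) = 2800/(3 + 208) - 427*(-1/3011) = 2800/211 + 427/3011 = 8520897/635321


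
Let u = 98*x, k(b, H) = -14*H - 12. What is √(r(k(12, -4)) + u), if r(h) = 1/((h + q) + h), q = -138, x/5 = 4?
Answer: √195998/10 ≈ 44.272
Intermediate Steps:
x = 20 (x = 5*4 = 20)
k(b, H) = -12 - 14*H
u = 1960 (u = 98*20 = 1960)
r(h) = 1/(-138 + 2*h) (r(h) = 1/((h - 138) + h) = 1/((-138 + h) + h) = 1/(-138 + 2*h))
√(r(k(12, -4)) + u) = √(1/(2*(-69 + (-12 - 14*(-4)))) + 1960) = √(1/(2*(-69 + (-12 + 56))) + 1960) = √(1/(2*(-69 + 44)) + 1960) = √((½)/(-25) + 1960) = √((½)*(-1/25) + 1960) = √(-1/50 + 1960) = √(97999/50) = √195998/10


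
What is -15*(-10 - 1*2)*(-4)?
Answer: -720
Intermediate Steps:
-15*(-10 - 1*2)*(-4) = -15*(-10 - 2)*(-4) = -15*(-12)*(-4) = 180*(-4) = -720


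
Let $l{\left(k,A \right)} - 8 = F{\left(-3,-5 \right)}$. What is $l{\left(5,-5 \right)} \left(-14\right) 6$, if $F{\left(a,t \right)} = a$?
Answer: $-420$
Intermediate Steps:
$l{\left(k,A \right)} = 5$ ($l{\left(k,A \right)} = 8 - 3 = 5$)
$l{\left(5,-5 \right)} \left(-14\right) 6 = 5 \left(-14\right) 6 = \left(-70\right) 6 = -420$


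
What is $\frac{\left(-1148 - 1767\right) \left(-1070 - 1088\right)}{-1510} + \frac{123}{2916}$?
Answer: $- \frac{611437213}{146772} \approx -4165.9$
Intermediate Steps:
$\frac{\left(-1148 - 1767\right) \left(-1070 - 1088\right)}{-1510} + \frac{123}{2916} = \left(-2915\right) \left(-2158\right) \left(- \frac{1}{1510}\right) + 123 \cdot \frac{1}{2916} = 6290570 \left(- \frac{1}{1510}\right) + \frac{41}{972} = - \frac{629057}{151} + \frac{41}{972} = - \frac{611437213}{146772}$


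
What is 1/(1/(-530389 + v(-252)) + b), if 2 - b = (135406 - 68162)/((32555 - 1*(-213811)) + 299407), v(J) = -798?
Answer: 289907522551/544095360701 ≈ 0.53282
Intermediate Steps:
b = 1024302/545773 (b = 2 - (135406 - 68162)/((32555 - 1*(-213811)) + 299407) = 2 - 67244/((32555 + 213811) + 299407) = 2 - 67244/(246366 + 299407) = 2 - 67244/545773 = 1024302/545773 ≈ 1.8768)
1/(1/(-530389 + v(-252)) + b) = 1/(1/(-530389 - 798) + 1024302/545773) = 1/(1/(-531187) + 1024302/545773) = 1/(-1/531187 + 1024302/545773) = 1/(544095360701/289907522551) = 289907522551/544095360701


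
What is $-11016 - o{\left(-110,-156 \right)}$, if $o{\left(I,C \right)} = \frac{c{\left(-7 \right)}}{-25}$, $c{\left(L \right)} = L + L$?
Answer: $- \frac{275414}{25} \approx -11017.0$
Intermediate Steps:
$c{\left(L \right)} = 2 L$
$o{\left(I,C \right)} = \frac{14}{25}$ ($o{\left(I,C \right)} = \frac{2 \left(-7\right)}{-25} = \left(-14\right) \left(- \frac{1}{25}\right) = \frac{14}{25}$)
$-11016 - o{\left(-110,-156 \right)} = -11016 - \frac{14}{25} = - \frac{275414}{25}$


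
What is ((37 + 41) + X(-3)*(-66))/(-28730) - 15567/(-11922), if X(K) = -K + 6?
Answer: 75565277/57086510 ≈ 1.3237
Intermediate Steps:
X(K) = 6 - K
((37 + 41) + X(-3)*(-66))/(-28730) - 15567/(-11922) = ((37 + 41) + (6 - 1*(-3))*(-66))/(-28730) - 15567/(-11922) = (78 + (6 + 3)*(-66))*(-1/28730) - 15567*(-1/11922) = (78 + 9*(-66))*(-1/28730) + 5189/3974 = (78 - 594)*(-1/28730) + 5189/3974 = -516*(-1/28730) + 5189/3974 = 258/14365 + 5189/3974 = 75565277/57086510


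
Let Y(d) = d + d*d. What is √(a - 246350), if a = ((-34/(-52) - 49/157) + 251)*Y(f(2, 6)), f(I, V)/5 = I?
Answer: I*√911044466215/2041 ≈ 467.66*I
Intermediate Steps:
f(I, V) = 5*I
Y(d) = d + d²
a = 56428735/2041 (a = ((-34/(-52) - 49/157) + 251)*((5*2)*(1 + 5*2)) = ((-34*(-1/52) - 49*1/157) + 251)*(10*(1 + 10)) = ((17/26 - 49/157) + 251)*(10*11) = (1395/4082 + 251)*110 = (1025977/4082)*110 = 56428735/2041 ≈ 27648.)
√(a - 246350) = √(56428735/2041 - 246350) = √(-446371615/2041) = I*√911044466215/2041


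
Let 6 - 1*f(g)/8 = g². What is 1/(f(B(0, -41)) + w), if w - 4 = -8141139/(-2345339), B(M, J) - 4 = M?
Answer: -2345339/170104625 ≈ -0.013788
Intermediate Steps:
B(M, J) = 4 + M
f(g) = 48 - 8*g²
w = 17522495/2345339 (w = 4 - 8141139/(-2345339) = 4 - 8141139*(-1/2345339) = 4 + 8141139/2345339 = 17522495/2345339 ≈ 7.4712)
1/(f(B(0, -41)) + w) = 1/((48 - 8*(4 + 0)²) + 17522495/2345339) = 1/((48 - 8*4²) + 17522495/2345339) = 1/((48 - 8*16) + 17522495/2345339) = 1/((48 - 128) + 17522495/2345339) = 1/(-80 + 17522495/2345339) = 1/(-170104625/2345339) = -2345339/170104625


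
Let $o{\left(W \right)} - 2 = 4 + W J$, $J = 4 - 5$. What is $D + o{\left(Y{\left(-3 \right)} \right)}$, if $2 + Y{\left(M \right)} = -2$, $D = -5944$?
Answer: $-5934$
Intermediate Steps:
$J = -1$ ($J = 4 - 5 = -1$)
$Y{\left(M \right)} = -4$ ($Y{\left(M \right)} = -2 - 2 = -4$)
$o{\left(W \right)} = 6 - W$ ($o{\left(W \right)} = 2 + \left(4 + W \left(-1\right)\right) = 2 - \left(-4 + W\right) = 6 - W$)
$D + o{\left(Y{\left(-3 \right)} \right)} = -5944 + \left(6 - -4\right) = -5944 + \left(6 + 4\right) = -5944 + 10 = -5934$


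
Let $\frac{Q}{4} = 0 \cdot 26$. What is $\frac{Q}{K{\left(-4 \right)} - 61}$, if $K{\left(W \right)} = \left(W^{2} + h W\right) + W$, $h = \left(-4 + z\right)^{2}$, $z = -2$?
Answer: $0$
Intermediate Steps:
$Q = 0$ ($Q = 4 \cdot 0 \cdot 26 = 4 \cdot 0 = 0$)
$h = 36$ ($h = \left(-4 - 2\right)^{2} = \left(-6\right)^{2} = 36$)
$K{\left(W \right)} = W^{2} + 37 W$ ($K{\left(W \right)} = \left(W^{2} + 36 W\right) + W = W^{2} + 37 W$)
$\frac{Q}{K{\left(-4 \right)} - 61} = \frac{1}{- 4 \left(37 - 4\right) - 61} \cdot 0 = \frac{1}{\left(-4\right) 33 - 61} \cdot 0 = \frac{1}{-132 - 61} \cdot 0 = \frac{1}{-193} \cdot 0 = \left(- \frac{1}{193}\right) 0 = 0$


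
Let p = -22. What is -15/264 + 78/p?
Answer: -317/88 ≈ -3.6023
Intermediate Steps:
-15/264 + 78/p = -15/264 + 78/(-22) = -15*1/264 + 78*(-1/22) = -5/88 - 39/11 = -317/88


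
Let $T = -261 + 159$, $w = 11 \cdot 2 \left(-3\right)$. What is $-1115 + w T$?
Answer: $5617$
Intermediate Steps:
$w = -66$ ($w = 22 \left(-3\right) = -66$)
$T = -102$
$-1115 + w T = -1115 - -6732 = -1115 + 6732 = 5617$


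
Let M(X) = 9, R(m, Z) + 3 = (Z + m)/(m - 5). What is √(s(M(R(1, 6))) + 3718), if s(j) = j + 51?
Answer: √3778 ≈ 61.465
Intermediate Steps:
R(m, Z) = -3 + (Z + m)/(-5 + m) (R(m, Z) = -3 + (Z + m)/(m - 5) = -3 + (Z + m)/(-5 + m))
s(j) = 51 + j
√(s(M(R(1, 6))) + 3718) = √((51 + 9) + 3718) = √(60 + 3718) = √3778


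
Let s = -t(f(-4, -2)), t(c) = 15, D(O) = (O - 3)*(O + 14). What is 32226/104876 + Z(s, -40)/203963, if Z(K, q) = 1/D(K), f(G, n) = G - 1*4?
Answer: 14789064295/48129353073 ≈ 0.30728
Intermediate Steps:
D(O) = (-3 + O)*(14 + O)
f(G, n) = -4 + G (f(G, n) = G - 4 = -4 + G)
s = -15 (s = -1*15 = -15)
Z(K, q) = 1/(-42 + K² + 11*K)
32226/104876 + Z(s, -40)/203963 = 32226/104876 + 1/((-42 + (-15)² + 11*(-15))*203963) = 32226*(1/104876) + (1/203963)/(-42 + 225 - 165) = 16113/52438 + (1/203963)/18 = 16113/52438 + (1/18)*(1/203963) = 16113/52438 + 1/3671334 = 14789064295/48129353073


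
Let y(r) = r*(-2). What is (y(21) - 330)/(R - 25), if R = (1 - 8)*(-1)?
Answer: 62/3 ≈ 20.667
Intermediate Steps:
y(r) = -2*r
R = 7 (R = -7*(-1) = 7)
(y(21) - 330)/(R - 25) = (-2*21 - 330)/(7 - 25) = (-42 - 330)/(-18) = -372*(-1/18) = 62/3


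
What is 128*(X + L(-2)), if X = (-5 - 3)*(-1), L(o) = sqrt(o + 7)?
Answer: 1024 + 128*sqrt(5) ≈ 1310.2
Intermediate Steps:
L(o) = sqrt(7 + o)
X = 8 (X = -8*(-1) = 8)
128*(X + L(-2)) = 128*(8 + sqrt(7 - 2)) = 128*(8 + sqrt(5)) = 1024 + 128*sqrt(5)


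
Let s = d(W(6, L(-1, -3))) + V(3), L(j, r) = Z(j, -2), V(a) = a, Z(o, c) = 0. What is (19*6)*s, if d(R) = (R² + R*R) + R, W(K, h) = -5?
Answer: 5472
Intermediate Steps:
L(j, r) = 0
d(R) = R + 2*R² (d(R) = (R² + R²) + R = 2*R² + R = R + 2*R²)
s = 48 (s = -5*(1 + 2*(-5)) + 3 = -5*(1 - 10) + 3 = -5*(-9) + 3 = 45 + 3 = 48)
(19*6)*s = (19*6)*48 = 114*48 = 5472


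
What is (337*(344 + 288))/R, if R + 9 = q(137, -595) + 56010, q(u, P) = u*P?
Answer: -106492/12757 ≈ -8.3477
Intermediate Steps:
q(u, P) = P*u
R = -25514 (R = -9 + (-595*137 + 56010) = -9 + (-81515 + 56010) = -9 - 25505 = -25514)
(337*(344 + 288))/R = (337*(344 + 288))/(-25514) = (337*632)*(-1/25514) = 212984*(-1/25514) = -106492/12757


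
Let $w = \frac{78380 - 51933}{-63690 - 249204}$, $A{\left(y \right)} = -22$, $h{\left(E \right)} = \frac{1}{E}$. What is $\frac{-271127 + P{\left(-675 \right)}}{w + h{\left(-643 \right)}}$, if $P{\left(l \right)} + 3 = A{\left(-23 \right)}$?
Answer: $\frac{7793328455712}{2474045} \approx 3.15 \cdot 10^{6}$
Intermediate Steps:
$w = - \frac{26447}{312894}$ ($w = \frac{26447}{-312894} = 26447 \left(- \frac{1}{312894}\right) = - \frac{26447}{312894} \approx -0.084524$)
$P{\left(l \right)} = -25$ ($P{\left(l \right)} = -3 - 22 = -25$)
$\frac{-271127 + P{\left(-675 \right)}}{w + h{\left(-643 \right)}} = \frac{-271127 - 25}{- \frac{26447}{312894} + \frac{1}{-643}} = - \frac{271152}{- \frac{26447}{312894} - \frac{1}{643}} = - \frac{271152}{- \frac{17318315}{201190842}} = \left(-271152\right) \left(- \frac{201190842}{17318315}\right) = \frac{7793328455712}{2474045}$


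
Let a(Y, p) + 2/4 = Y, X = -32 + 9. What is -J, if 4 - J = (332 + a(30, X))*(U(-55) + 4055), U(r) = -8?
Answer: 2925973/2 ≈ 1.4630e+6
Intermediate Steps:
X = -23
a(Y, p) = -1/2 + Y
J = -2925973/2 (J = 4 - (332 + (-1/2 + 30))*(-8 + 4055) = 4 - (332 + 59/2)*4047 = 4 - 723*4047/2 = 4 - 1*2925981/2 = 4 - 2925981/2 = -2925973/2 ≈ -1.4630e+6)
-J = -1*(-2925973/2) = 2925973/2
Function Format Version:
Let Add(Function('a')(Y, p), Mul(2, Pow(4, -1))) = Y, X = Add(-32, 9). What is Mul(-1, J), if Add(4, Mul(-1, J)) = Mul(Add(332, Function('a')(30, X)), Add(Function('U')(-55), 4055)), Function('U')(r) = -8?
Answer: Rational(2925973, 2) ≈ 1.4630e+6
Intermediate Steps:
X = -23
Function('a')(Y, p) = Add(Rational(-1, 2), Y)
J = Rational(-2925973, 2) (J = Add(4, Mul(-1, Mul(Add(332, Add(Rational(-1, 2), 30)), Add(-8, 4055)))) = Add(4, Mul(-1, Mul(Add(332, Rational(59, 2)), 4047))) = Add(4, Mul(-1, Mul(Rational(723, 2), 4047))) = Add(4, Mul(-1, Rational(2925981, 2))) = Add(4, Rational(-2925981, 2)) = Rational(-2925973, 2) ≈ -1.4630e+6)
Mul(-1, J) = Mul(-1, Rational(-2925973, 2)) = Rational(2925973, 2)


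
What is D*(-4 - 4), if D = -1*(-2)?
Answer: -16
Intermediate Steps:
D = 2
D*(-4 - 4) = 2*(-4 - 4) = 2*(-8) = -16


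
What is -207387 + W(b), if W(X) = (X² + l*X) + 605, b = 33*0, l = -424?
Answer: -206782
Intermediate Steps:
b = 0
W(X) = 605 + X² - 424*X (W(X) = (X² - 424*X) + 605 = 605 + X² - 424*X)
-207387 + W(b) = -207387 + (605 + 0² - 424*0) = -207387 + (605 + 0 + 0) = -207387 + 605 = -206782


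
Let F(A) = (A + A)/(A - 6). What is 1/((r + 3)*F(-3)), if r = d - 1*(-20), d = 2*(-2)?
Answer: 3/38 ≈ 0.078947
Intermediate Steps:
d = -4
F(A) = 2*A/(-6 + A) (F(A) = (2*A)/(-6 + A) = 2*A/(-6 + A))
r = 16 (r = -4 - 1*(-20) = -4 + 20 = 16)
1/((r + 3)*F(-3)) = 1/((16 + 3)*(2*(-3)/(-6 - 3))) = 1/(19*(2*(-3)/(-9))) = 1/(19*(2*(-3)*(-⅑))) = 1/(19*(⅔)) = 1/(38/3) = 3/38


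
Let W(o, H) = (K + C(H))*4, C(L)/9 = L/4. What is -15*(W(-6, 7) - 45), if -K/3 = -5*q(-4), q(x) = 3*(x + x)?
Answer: 21330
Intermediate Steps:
q(x) = 6*x (q(x) = 3*(2*x) = 6*x)
K = -360 (K = -(-15)*6*(-4) = -(-15)*(-24) = -3*120 = -360)
C(L) = 9*L/4 (C(L) = 9*(L/4) = 9*L/4)
W(o, H) = -1440 + 9*H (W(o, H) = (-360 + 9*H/4)*4 = -1440 + 9*H)
-15*(W(-6, 7) - 45) = -15*((-1440 + 9*7) - 45) = -15*((-1440 + 63) - 45) = -15*(-1377 - 45) = -15*(-1422) = 21330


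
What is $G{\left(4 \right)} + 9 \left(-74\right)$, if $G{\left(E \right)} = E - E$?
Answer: $-666$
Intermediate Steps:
$G{\left(E \right)} = 0$
$G{\left(4 \right)} + 9 \left(-74\right) = 0 + 9 \left(-74\right) = 0 - 666 = -666$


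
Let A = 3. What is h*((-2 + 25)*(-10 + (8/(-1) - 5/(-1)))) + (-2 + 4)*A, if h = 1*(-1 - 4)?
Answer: 1501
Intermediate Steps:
h = -5 (h = 1*(-5) = -5)
h*((-2 + 25)*(-10 + (8/(-1) - 5/(-1)))) + (-2 + 4)*A = -5*(-2 + 25)*(-10 + (8/(-1) - 5/(-1))) + (-2 + 4)*3 = -115*(-10 + (8*(-1) - 5*(-1))) + 2*3 = -115*(-10 + (-8 + 5)) + 6 = -115*(-10 - 3) + 6 = -115*(-13) + 6 = -5*(-299) + 6 = 1495 + 6 = 1501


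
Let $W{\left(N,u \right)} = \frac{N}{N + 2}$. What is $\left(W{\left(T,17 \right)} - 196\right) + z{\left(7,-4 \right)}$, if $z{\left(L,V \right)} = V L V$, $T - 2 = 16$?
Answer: $- \frac{831}{10} \approx -83.1$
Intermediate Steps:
$T = 18$ ($T = 2 + 16 = 18$)
$z{\left(L,V \right)} = L V^{2}$ ($z{\left(L,V \right)} = L V V = L V^{2}$)
$W{\left(N,u \right)} = \frac{N}{2 + N}$
$\left(W{\left(T,17 \right)} - 196\right) + z{\left(7,-4 \right)} = \left(\frac{18}{2 + 18} - 196\right) + 7 \left(-4\right)^{2} = \left(\frac{18}{20} - 196\right) + 7 \cdot 16 = \left(18 \cdot \frac{1}{20} - 196\right) + 112 = \left(\frac{9}{10} - 196\right) + 112 = - \frac{1951}{10} + 112 = - \frac{831}{10}$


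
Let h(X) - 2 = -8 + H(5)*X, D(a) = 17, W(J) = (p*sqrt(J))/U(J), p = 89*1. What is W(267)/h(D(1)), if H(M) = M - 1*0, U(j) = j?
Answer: sqrt(267)/237 ≈ 0.068946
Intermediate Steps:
H(M) = M (H(M) = M + 0 = M)
p = 89
W(J) = 89/sqrt(J) (W(J) = (89*sqrt(J))/J = 89/sqrt(J))
h(X) = -6 + 5*X (h(X) = 2 + (-8 + 5*X) = -6 + 5*X)
W(267)/h(D(1)) = (89/sqrt(267))/(-6 + 5*17) = (89*(sqrt(267)/267))/(-6 + 85) = (sqrt(267)/3)/79 = (sqrt(267)/3)*(1/79) = sqrt(267)/237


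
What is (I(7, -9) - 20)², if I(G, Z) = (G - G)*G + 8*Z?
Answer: 8464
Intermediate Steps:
I(G, Z) = 8*Z (I(G, Z) = 0*G + 8*Z = 0 + 8*Z = 8*Z)
(I(7, -9) - 20)² = (8*(-9) - 20)² = (-72 - 20)² = (-92)² = 8464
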